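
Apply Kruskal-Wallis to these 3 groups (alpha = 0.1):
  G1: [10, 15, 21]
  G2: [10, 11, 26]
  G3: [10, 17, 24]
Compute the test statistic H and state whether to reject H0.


Step 1: Combine all N = 9 observations and assign midranks.
sorted (value, group, rank): (10,G1,2), (10,G2,2), (10,G3,2), (11,G2,4), (15,G1,5), (17,G3,6), (21,G1,7), (24,G3,8), (26,G2,9)
Step 2: Sum ranks within each group.
R_1 = 14 (n_1 = 3)
R_2 = 15 (n_2 = 3)
R_3 = 16 (n_3 = 3)
Step 3: H = 12/(N(N+1)) * sum(R_i^2/n_i) - 3(N+1)
     = 12/(9*10) * (14^2/3 + 15^2/3 + 16^2/3) - 3*10
     = 0.133333 * 225.667 - 30
     = 0.088889.
Step 4: Ties present; correction factor C = 1 - 24/(9^3 - 9) = 0.966667. Corrected H = 0.088889 / 0.966667 = 0.091954.
Step 5: Under H0, H ~ chi^2(2); p-value = 0.955064.
Step 6: alpha = 0.1. fail to reject H0.

H = 0.0920, df = 2, p = 0.955064, fail to reject H0.


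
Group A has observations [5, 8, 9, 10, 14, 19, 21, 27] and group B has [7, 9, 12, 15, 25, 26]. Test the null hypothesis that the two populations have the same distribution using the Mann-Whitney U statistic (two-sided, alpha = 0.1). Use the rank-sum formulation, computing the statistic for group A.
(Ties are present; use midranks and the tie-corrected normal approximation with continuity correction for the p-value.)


Step 1: Combine and sort all 14 observations; assign midranks.
sorted (value, group): (5,X), (7,Y), (8,X), (9,X), (9,Y), (10,X), (12,Y), (14,X), (15,Y), (19,X), (21,X), (25,Y), (26,Y), (27,X)
ranks: 5->1, 7->2, 8->3, 9->4.5, 9->4.5, 10->6, 12->7, 14->8, 15->9, 19->10, 21->11, 25->12, 26->13, 27->14
Step 2: Rank sum for X: R1 = 1 + 3 + 4.5 + 6 + 8 + 10 + 11 + 14 = 57.5.
Step 3: U_X = R1 - n1(n1+1)/2 = 57.5 - 8*9/2 = 57.5 - 36 = 21.5.
       U_Y = n1*n2 - U_X = 48 - 21.5 = 26.5.
Step 4: Ties are present, so use the tie-corrected normal approximation (with continuity correction) for the p-value.
Step 5: p-value = 0.796034; compare to alpha = 0.1. fail to reject H0.

U_X = 21.5, p = 0.796034, fail to reject H0 at alpha = 0.1.


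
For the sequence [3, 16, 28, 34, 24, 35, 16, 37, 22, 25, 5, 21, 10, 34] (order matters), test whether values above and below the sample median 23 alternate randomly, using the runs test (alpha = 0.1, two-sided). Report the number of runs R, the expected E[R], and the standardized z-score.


Step 1: Compute median = 23; label A = above, B = below.
Labels in order: BBAAAABABABBBA  (n_A = 7, n_B = 7)
Step 2: Count runs R = 8.
Step 3: Under H0 (random ordering), E[R] = 2*n_A*n_B/(n_A+n_B) + 1 = 2*7*7/14 + 1 = 8.0000.
        Var[R] = 2*n_A*n_B*(2*n_A*n_B - n_A - n_B) / ((n_A+n_B)^2 * (n_A+n_B-1)) = 8232/2548 = 3.2308.
        SD[R] = 1.7974.
Step 4: R = E[R], so z = 0 with no continuity correction.
Step 5: Two-sided p-value via normal approximation = 2*(1 - Phi(|z|)) = 1.000000.
Step 6: alpha = 0.1. fail to reject H0.

R = 8, z = 0.0000, p = 1.000000, fail to reject H0.


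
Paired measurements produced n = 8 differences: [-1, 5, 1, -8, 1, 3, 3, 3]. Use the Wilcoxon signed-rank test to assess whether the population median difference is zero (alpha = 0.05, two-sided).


Step 1: Drop any zero differences (none here) and take |d_i|.
|d| = [1, 5, 1, 8, 1, 3, 3, 3]
Step 2: Midrank |d_i| (ties get averaged ranks).
ranks: |1|->2, |5|->7, |1|->2, |8|->8, |1|->2, |3|->5, |3|->5, |3|->5
Step 3: Attach original signs; sum ranks with positive sign and with negative sign.
W+ = 7 + 2 + 2 + 5 + 5 + 5 = 26
W- = 2 + 8 = 10
(Check: W+ + W- = 36 should equal n(n+1)/2 = 36.)
Step 4: Test statistic W = min(W+, W-) = 10.
Step 5: Ties in |d|, so use the tie-corrected normal approximation.
        E[W] = n(n+1)/4 = 8*9/4 = 18.
        Tie groups: |d|=1 (t=3), |d|=3 (t=3); sum(t^3 - t) = 48.
        Var[W] = n(n+1)(2n+1)/24 - sum(t^3-t)/48 = 1224/24 - 48/48 = 50.
        z = (W - E[W]) / sqrt(Var[W]) = (10 - 18) / 7.0711 = -1.1314.
        Two-sided p = 2*Phi(z) = 0.257899.
Step 6: alpha = 0.05. fail to reject H0.

W+ = 26, W- = 10, W = min = 10, p = 0.257899, fail to reject H0.


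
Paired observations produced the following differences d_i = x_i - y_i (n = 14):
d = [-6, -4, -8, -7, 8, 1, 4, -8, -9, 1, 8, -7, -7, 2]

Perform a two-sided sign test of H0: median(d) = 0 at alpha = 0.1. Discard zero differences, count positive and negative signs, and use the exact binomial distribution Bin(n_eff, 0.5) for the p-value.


Step 1: Discard zero differences. Original n = 14; n_eff = number of nonzero differences = 14.
Nonzero differences (with sign): -6, -4, -8, -7, +8, +1, +4, -8, -9, +1, +8, -7, -7, +2
Step 2: Count signs: positive = 6, negative = 8.
Step 3: Under H0: P(positive) = 0.5, so the number of positives S ~ Bin(14, 0.5).
Step 4: Two-sided exact p-value = sum of Bin(14,0.5) probabilities at or below the observed probability = 0.790527.
Step 5: alpha = 0.1. fail to reject H0.

n_eff = 14, pos = 6, neg = 8, p = 0.790527, fail to reject H0.


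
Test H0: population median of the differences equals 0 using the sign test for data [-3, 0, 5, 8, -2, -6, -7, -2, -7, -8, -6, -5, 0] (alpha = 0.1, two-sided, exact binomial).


Step 1: Discard zero differences. Original n = 13; n_eff = number of nonzero differences = 11.
Nonzero differences (with sign): -3, +5, +8, -2, -6, -7, -2, -7, -8, -6, -5
Step 2: Count signs: positive = 2, negative = 9.
Step 3: Under H0: P(positive) = 0.5, so the number of positives S ~ Bin(11, 0.5).
Step 4: Two-sided exact p-value = sum of Bin(11,0.5) probabilities at or below the observed probability = 0.065430.
Step 5: alpha = 0.1. reject H0.

n_eff = 11, pos = 2, neg = 9, p = 0.065430, reject H0.


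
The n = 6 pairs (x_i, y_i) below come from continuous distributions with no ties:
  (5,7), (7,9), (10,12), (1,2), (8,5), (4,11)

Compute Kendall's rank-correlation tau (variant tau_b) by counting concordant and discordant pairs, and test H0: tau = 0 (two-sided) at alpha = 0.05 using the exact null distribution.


Step 1: Enumerate the 15 unordered pairs (i,j) with i<j and classify each by sign(x_j-x_i) * sign(y_j-y_i).
  (1,2):dx=+2,dy=+2->C; (1,3):dx=+5,dy=+5->C; (1,4):dx=-4,dy=-5->C; (1,5):dx=+3,dy=-2->D
  (1,6):dx=-1,dy=+4->D; (2,3):dx=+3,dy=+3->C; (2,4):dx=-6,dy=-7->C; (2,5):dx=+1,dy=-4->D
  (2,6):dx=-3,dy=+2->D; (3,4):dx=-9,dy=-10->C; (3,5):dx=-2,dy=-7->C; (3,6):dx=-6,dy=-1->C
  (4,5):dx=+7,dy=+3->C; (4,6):dx=+3,dy=+9->C; (5,6):dx=-4,dy=+6->D
Step 2: C = 10, D = 5, total pairs = 15.
Step 3: tau = (C - D)/(n(n-1)/2) = (10 - 5)/15 = 0.333333.
Step 4: Exact two-sided p-value (enumerate n! = 720 permutations of y under H0): p = 0.469444.
Step 5: alpha = 0.05. fail to reject H0.

tau_b = 0.3333 (C=10, D=5), p = 0.469444, fail to reject H0.


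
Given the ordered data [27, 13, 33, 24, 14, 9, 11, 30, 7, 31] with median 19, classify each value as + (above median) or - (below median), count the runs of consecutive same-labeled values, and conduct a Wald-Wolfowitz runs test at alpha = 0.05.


Step 1: Compute median = 19; label A = above, B = below.
Labels in order: ABAABBBABA  (n_A = 5, n_B = 5)
Step 2: Count runs R = 7.
Step 3: Under H0 (random ordering), E[R] = 2*n_A*n_B/(n_A+n_B) + 1 = 2*5*5/10 + 1 = 6.0000.
        Var[R] = 2*n_A*n_B*(2*n_A*n_B - n_A - n_B) / ((n_A+n_B)^2 * (n_A+n_B-1)) = 2000/900 = 2.2222.
        SD[R] = 1.4907.
Step 4: Continuity-corrected z = (R - 0.5 - E[R]) / SD[R] = (7 - 0.5 - 6.0000) / 1.4907 = 0.3354.
Step 5: Two-sided p-value via normal approximation = 2*(1 - Phi(|z|)) = 0.737316.
Step 6: alpha = 0.05. fail to reject H0.

R = 7, z = 0.3354, p = 0.737316, fail to reject H0.


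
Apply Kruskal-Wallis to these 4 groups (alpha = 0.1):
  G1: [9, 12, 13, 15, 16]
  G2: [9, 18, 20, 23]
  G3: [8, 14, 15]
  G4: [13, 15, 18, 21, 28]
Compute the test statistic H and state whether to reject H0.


Step 1: Combine all N = 17 observations and assign midranks.
sorted (value, group, rank): (8,G3,1), (9,G1,2.5), (9,G2,2.5), (12,G1,4), (13,G1,5.5), (13,G4,5.5), (14,G3,7), (15,G1,9), (15,G3,9), (15,G4,9), (16,G1,11), (18,G2,12.5), (18,G4,12.5), (20,G2,14), (21,G4,15), (23,G2,16), (28,G4,17)
Step 2: Sum ranks within each group.
R_1 = 32 (n_1 = 5)
R_2 = 45 (n_2 = 4)
R_3 = 17 (n_3 = 3)
R_4 = 59 (n_4 = 5)
Step 3: H = 12/(N(N+1)) * sum(R_i^2/n_i) - 3(N+1)
     = 12/(17*18) * (32^2/5 + 45^2/4 + 17^2/3 + 59^2/5) - 3*18
     = 0.039216 * 1503.58 - 54
     = 4.964052.
Step 4: Ties present; correction factor C = 1 - 42/(17^3 - 17) = 0.991422. Corrected H = 4.964052 / 0.991422 = 5.007005.
Step 5: Under H0, H ~ chi^2(3); p-value = 0.171285.
Step 6: alpha = 0.1. fail to reject H0.

H = 5.0070, df = 3, p = 0.171285, fail to reject H0.


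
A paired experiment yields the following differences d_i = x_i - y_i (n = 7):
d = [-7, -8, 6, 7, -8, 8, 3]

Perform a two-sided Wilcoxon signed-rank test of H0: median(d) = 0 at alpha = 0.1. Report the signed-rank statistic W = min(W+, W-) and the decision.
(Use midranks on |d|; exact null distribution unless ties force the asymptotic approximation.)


Step 1: Drop any zero differences (none here) and take |d_i|.
|d| = [7, 8, 6, 7, 8, 8, 3]
Step 2: Midrank |d_i| (ties get averaged ranks).
ranks: |7|->3.5, |8|->6, |6|->2, |7|->3.5, |8|->6, |8|->6, |3|->1
Step 3: Attach original signs; sum ranks with positive sign and with negative sign.
W+ = 2 + 3.5 + 6 + 1 = 12.5
W- = 3.5 + 6 + 6 = 15.5
(Check: W+ + W- = 28 should equal n(n+1)/2 = 28.)
Step 4: Test statistic W = min(W+, W-) = 12.5.
Step 5: Ties in |d|, so use the tie-corrected normal approximation.
        E[W] = n(n+1)/4 = 7*8/4 = 14.
        Tie groups: |d|=7 (t=2), |d|=8 (t=3); sum(t^3 - t) = 30.
        Var[W] = n(n+1)(2n+1)/24 - sum(t^3-t)/48 = 840/24 - 30/48 = 34.375.
        z = (W - E[W]) / sqrt(Var[W]) = (12.5 - 14) / 5.8630 = -0.2558.
        Two-sided p = 2*Phi(z) = 0.798074.
Step 6: alpha = 0.1. fail to reject H0.

W+ = 12.5, W- = 15.5, W = min = 12.5, p = 0.798074, fail to reject H0.


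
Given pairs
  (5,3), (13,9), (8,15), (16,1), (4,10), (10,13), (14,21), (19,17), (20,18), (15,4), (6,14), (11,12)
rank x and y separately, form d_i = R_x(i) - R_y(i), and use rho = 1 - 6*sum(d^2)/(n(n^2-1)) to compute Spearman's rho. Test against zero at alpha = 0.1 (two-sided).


Step 1: Rank x and y separately (midranks; no ties here).
rank(x): 5->2, 13->7, 8->4, 16->10, 4->1, 10->5, 14->8, 19->11, 20->12, 15->9, 6->3, 11->6
rank(y): 3->2, 9->4, 15->9, 1->1, 10->5, 13->7, 21->12, 17->10, 18->11, 4->3, 14->8, 12->6
Step 2: d_i = R_x(i) - R_y(i); compute d_i^2.
  (2-2)^2=0, (7-4)^2=9, (4-9)^2=25, (10-1)^2=81, (1-5)^2=16, (5-7)^2=4, (8-12)^2=16, (11-10)^2=1, (12-11)^2=1, (9-3)^2=36, (3-8)^2=25, (6-6)^2=0
sum(d^2) = 214.
Step 3: rho = 1 - 6*214 / (12*(12^2 - 1)) = 1 - 1284/1716 = 0.251748.
Step 4: Under H0, t = rho * sqrt((n-2)/(1-rho^2)) = 0.8226 ~ t(10).
Step 5: Two-sided p-value from the t-distribution with 10 df = 0.429919.
Step 6: alpha = 0.1. fail to reject H0.

rho = 0.2517, p = 0.429919, fail to reject H0 at alpha = 0.1.


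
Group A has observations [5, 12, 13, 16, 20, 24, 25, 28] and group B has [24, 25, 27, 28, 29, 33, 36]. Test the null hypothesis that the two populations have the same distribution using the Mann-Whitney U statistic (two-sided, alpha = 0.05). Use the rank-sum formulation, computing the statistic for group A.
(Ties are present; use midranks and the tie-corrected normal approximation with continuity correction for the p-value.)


Step 1: Combine and sort all 15 observations; assign midranks.
sorted (value, group): (5,X), (12,X), (13,X), (16,X), (20,X), (24,X), (24,Y), (25,X), (25,Y), (27,Y), (28,X), (28,Y), (29,Y), (33,Y), (36,Y)
ranks: 5->1, 12->2, 13->3, 16->4, 20->5, 24->6.5, 24->6.5, 25->8.5, 25->8.5, 27->10, 28->11.5, 28->11.5, 29->13, 33->14, 36->15
Step 2: Rank sum for X: R1 = 1 + 2 + 3 + 4 + 5 + 6.5 + 8.5 + 11.5 = 41.5.
Step 3: U_X = R1 - n1(n1+1)/2 = 41.5 - 8*9/2 = 41.5 - 36 = 5.5.
       U_Y = n1*n2 - U_X = 56 - 5.5 = 50.5.
Step 4: Ties are present, so use the tie-corrected normal approximation (with continuity correction) for the p-value.
Step 5: p-value = 0.010684; compare to alpha = 0.05. reject H0.

U_X = 5.5, p = 0.010684, reject H0 at alpha = 0.05.


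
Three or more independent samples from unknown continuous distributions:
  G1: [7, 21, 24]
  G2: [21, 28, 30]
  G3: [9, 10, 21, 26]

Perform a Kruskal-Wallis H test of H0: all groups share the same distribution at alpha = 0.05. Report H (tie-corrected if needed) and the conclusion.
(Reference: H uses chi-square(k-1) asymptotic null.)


Step 1: Combine all N = 10 observations and assign midranks.
sorted (value, group, rank): (7,G1,1), (9,G3,2), (10,G3,3), (21,G1,5), (21,G2,5), (21,G3,5), (24,G1,7), (26,G3,8), (28,G2,9), (30,G2,10)
Step 2: Sum ranks within each group.
R_1 = 13 (n_1 = 3)
R_2 = 24 (n_2 = 3)
R_3 = 18 (n_3 = 4)
Step 3: H = 12/(N(N+1)) * sum(R_i^2/n_i) - 3(N+1)
     = 12/(10*11) * (13^2/3 + 24^2/3 + 18^2/4) - 3*11
     = 0.109091 * 329.333 - 33
     = 2.927273.
Step 4: Ties present; correction factor C = 1 - 24/(10^3 - 10) = 0.975758. Corrected H = 2.927273 / 0.975758 = 3.000000.
Step 5: Under H0, H ~ chi^2(2); p-value = 0.223130.
Step 6: alpha = 0.05. fail to reject H0.

H = 3.0000, df = 2, p = 0.223130, fail to reject H0.


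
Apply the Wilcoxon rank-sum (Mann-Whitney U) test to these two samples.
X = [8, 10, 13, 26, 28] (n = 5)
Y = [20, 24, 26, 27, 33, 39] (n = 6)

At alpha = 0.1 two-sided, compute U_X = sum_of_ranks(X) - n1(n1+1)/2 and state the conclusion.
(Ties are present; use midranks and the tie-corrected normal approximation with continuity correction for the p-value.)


Step 1: Combine and sort all 11 observations; assign midranks.
sorted (value, group): (8,X), (10,X), (13,X), (20,Y), (24,Y), (26,X), (26,Y), (27,Y), (28,X), (33,Y), (39,Y)
ranks: 8->1, 10->2, 13->3, 20->4, 24->5, 26->6.5, 26->6.5, 27->8, 28->9, 33->10, 39->11
Step 2: Rank sum for X: R1 = 1 + 2 + 3 + 6.5 + 9 = 21.5.
Step 3: U_X = R1 - n1(n1+1)/2 = 21.5 - 5*6/2 = 21.5 - 15 = 6.5.
       U_Y = n1*n2 - U_X = 30 - 6.5 = 23.5.
Step 4: Ties are present, so use the tie-corrected normal approximation (with continuity correction) for the p-value.
Step 5: p-value = 0.143215; compare to alpha = 0.1. fail to reject H0.

U_X = 6.5, p = 0.143215, fail to reject H0 at alpha = 0.1.


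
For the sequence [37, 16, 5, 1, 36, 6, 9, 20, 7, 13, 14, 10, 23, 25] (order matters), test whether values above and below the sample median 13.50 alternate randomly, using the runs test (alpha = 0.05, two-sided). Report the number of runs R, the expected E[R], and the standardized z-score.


Step 1: Compute median = 13.50; label A = above, B = below.
Labels in order: AABBABBABBABAA  (n_A = 7, n_B = 7)
Step 2: Count runs R = 9.
Step 3: Under H0 (random ordering), E[R] = 2*n_A*n_B/(n_A+n_B) + 1 = 2*7*7/14 + 1 = 8.0000.
        Var[R] = 2*n_A*n_B*(2*n_A*n_B - n_A - n_B) / ((n_A+n_B)^2 * (n_A+n_B-1)) = 8232/2548 = 3.2308.
        SD[R] = 1.7974.
Step 4: Continuity-corrected z = (R - 0.5 - E[R]) / SD[R] = (9 - 0.5 - 8.0000) / 1.7974 = 0.2782.
Step 5: Two-sided p-value via normal approximation = 2*(1 - Phi(|z|)) = 0.780879.
Step 6: alpha = 0.05. fail to reject H0.

R = 9, z = 0.2782, p = 0.780879, fail to reject H0.


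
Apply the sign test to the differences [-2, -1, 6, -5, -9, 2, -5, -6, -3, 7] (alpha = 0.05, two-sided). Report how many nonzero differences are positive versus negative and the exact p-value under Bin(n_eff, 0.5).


Step 1: Discard zero differences. Original n = 10; n_eff = number of nonzero differences = 10.
Nonzero differences (with sign): -2, -1, +6, -5, -9, +2, -5, -6, -3, +7
Step 2: Count signs: positive = 3, negative = 7.
Step 3: Under H0: P(positive) = 0.5, so the number of positives S ~ Bin(10, 0.5).
Step 4: Two-sided exact p-value = sum of Bin(10,0.5) probabilities at or below the observed probability = 0.343750.
Step 5: alpha = 0.05. fail to reject H0.

n_eff = 10, pos = 3, neg = 7, p = 0.343750, fail to reject H0.


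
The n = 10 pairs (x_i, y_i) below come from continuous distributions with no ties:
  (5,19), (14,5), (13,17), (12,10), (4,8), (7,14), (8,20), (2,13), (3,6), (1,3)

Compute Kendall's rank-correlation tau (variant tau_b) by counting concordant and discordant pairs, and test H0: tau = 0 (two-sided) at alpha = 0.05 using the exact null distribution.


Step 1: Enumerate the 45 unordered pairs (i,j) with i<j and classify each by sign(x_j-x_i) * sign(y_j-y_i).
  (1,2):dx=+9,dy=-14->D; (1,3):dx=+8,dy=-2->D; (1,4):dx=+7,dy=-9->D; (1,5):dx=-1,dy=-11->C
  (1,6):dx=+2,dy=-5->D; (1,7):dx=+3,dy=+1->C; (1,8):dx=-3,dy=-6->C; (1,9):dx=-2,dy=-13->C
  (1,10):dx=-4,dy=-16->C; (2,3):dx=-1,dy=+12->D; (2,4):dx=-2,dy=+5->D; (2,5):dx=-10,dy=+3->D
  (2,6):dx=-7,dy=+9->D; (2,7):dx=-6,dy=+15->D; (2,8):dx=-12,dy=+8->D; (2,9):dx=-11,dy=+1->D
  (2,10):dx=-13,dy=-2->C; (3,4):dx=-1,dy=-7->C; (3,5):dx=-9,dy=-9->C; (3,6):dx=-6,dy=-3->C
  (3,7):dx=-5,dy=+3->D; (3,8):dx=-11,dy=-4->C; (3,9):dx=-10,dy=-11->C; (3,10):dx=-12,dy=-14->C
  (4,5):dx=-8,dy=-2->C; (4,6):dx=-5,dy=+4->D; (4,7):dx=-4,dy=+10->D; (4,8):dx=-10,dy=+3->D
  (4,9):dx=-9,dy=-4->C; (4,10):dx=-11,dy=-7->C; (5,6):dx=+3,dy=+6->C; (5,7):dx=+4,dy=+12->C
  (5,8):dx=-2,dy=+5->D; (5,9):dx=-1,dy=-2->C; (5,10):dx=-3,dy=-5->C; (6,7):dx=+1,dy=+6->C
  (6,8):dx=-5,dy=-1->C; (6,9):dx=-4,dy=-8->C; (6,10):dx=-6,dy=-11->C; (7,8):dx=-6,dy=-7->C
  (7,9):dx=-5,dy=-14->C; (7,10):dx=-7,dy=-17->C; (8,9):dx=+1,dy=-7->D; (8,10):dx=-1,dy=-10->C
  (9,10):dx=-2,dy=-3->C
Step 2: C = 28, D = 17, total pairs = 45.
Step 3: tau = (C - D)/(n(n-1)/2) = (28 - 17)/45 = 0.244444.
Step 4: Exact two-sided p-value (enumerate n! = 3628800 permutations of y under H0): p = 0.380720.
Step 5: alpha = 0.05. fail to reject H0.

tau_b = 0.2444 (C=28, D=17), p = 0.380720, fail to reject H0.


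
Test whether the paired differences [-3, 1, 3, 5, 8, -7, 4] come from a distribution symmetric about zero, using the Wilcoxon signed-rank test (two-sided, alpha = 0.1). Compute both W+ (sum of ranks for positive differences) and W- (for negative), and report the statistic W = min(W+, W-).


Step 1: Drop any zero differences (none here) and take |d_i|.
|d| = [3, 1, 3, 5, 8, 7, 4]
Step 2: Midrank |d_i| (ties get averaged ranks).
ranks: |3|->2.5, |1|->1, |3|->2.5, |5|->5, |8|->7, |7|->6, |4|->4
Step 3: Attach original signs; sum ranks with positive sign and with negative sign.
W+ = 1 + 2.5 + 5 + 7 + 4 = 19.5
W- = 2.5 + 6 = 8.5
(Check: W+ + W- = 28 should equal n(n+1)/2 = 28.)
Step 4: Test statistic W = min(W+, W-) = 8.5.
Step 5: Ties in |d|, so use the tie-corrected normal approximation.
        E[W] = n(n+1)/4 = 7*8/4 = 14.
        Tie groups: |d|=3 (t=2); sum(t^3 - t) = 6.
        Var[W] = n(n+1)(2n+1)/24 - sum(t^3-t)/48 = 840/24 - 6/48 = 34.875.
        z = (W - E[W]) / sqrt(Var[W]) = (8.5 - 14) / 5.9055 = -0.9313.
        Two-sided p = 2*Phi(z) = 0.351681.
Step 6: alpha = 0.1. fail to reject H0.

W+ = 19.5, W- = 8.5, W = min = 8.5, p = 0.351681, fail to reject H0.


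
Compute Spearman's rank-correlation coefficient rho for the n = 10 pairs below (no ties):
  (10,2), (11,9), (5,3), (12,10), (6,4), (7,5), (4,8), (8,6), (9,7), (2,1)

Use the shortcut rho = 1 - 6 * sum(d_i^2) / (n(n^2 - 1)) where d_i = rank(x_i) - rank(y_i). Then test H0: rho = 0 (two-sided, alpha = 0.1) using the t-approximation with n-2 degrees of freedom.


Step 1: Rank x and y separately (midranks; no ties here).
rank(x): 10->8, 11->9, 5->3, 12->10, 6->4, 7->5, 4->2, 8->6, 9->7, 2->1
rank(y): 2->2, 9->9, 3->3, 10->10, 4->4, 5->5, 8->8, 6->6, 7->7, 1->1
Step 2: d_i = R_x(i) - R_y(i); compute d_i^2.
  (8-2)^2=36, (9-9)^2=0, (3-3)^2=0, (10-10)^2=0, (4-4)^2=0, (5-5)^2=0, (2-8)^2=36, (6-6)^2=0, (7-7)^2=0, (1-1)^2=0
sum(d^2) = 72.
Step 3: rho = 1 - 6*72 / (10*(10^2 - 1)) = 1 - 432/990 = 0.563636.
Step 4: Under H0, t = rho * sqrt((n-2)/(1-rho^2)) = 1.9300 ~ t(8).
Step 5: Two-sided p-value from the t-distribution with 8 df = 0.089724.
Step 6: alpha = 0.1. reject H0.

rho = 0.5636, p = 0.089724, reject H0 at alpha = 0.1.


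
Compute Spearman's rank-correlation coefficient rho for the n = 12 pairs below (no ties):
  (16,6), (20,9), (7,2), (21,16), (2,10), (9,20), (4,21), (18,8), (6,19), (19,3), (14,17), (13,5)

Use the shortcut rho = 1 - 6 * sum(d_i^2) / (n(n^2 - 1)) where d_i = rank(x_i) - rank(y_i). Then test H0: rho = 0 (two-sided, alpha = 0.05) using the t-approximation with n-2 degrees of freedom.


Step 1: Rank x and y separately (midranks; no ties here).
rank(x): 16->8, 20->11, 7->4, 21->12, 2->1, 9->5, 4->2, 18->9, 6->3, 19->10, 14->7, 13->6
rank(y): 6->4, 9->6, 2->1, 16->8, 10->7, 20->11, 21->12, 8->5, 19->10, 3->2, 17->9, 5->3
Step 2: d_i = R_x(i) - R_y(i); compute d_i^2.
  (8-4)^2=16, (11-6)^2=25, (4-1)^2=9, (12-8)^2=16, (1-7)^2=36, (5-11)^2=36, (2-12)^2=100, (9-5)^2=16, (3-10)^2=49, (10-2)^2=64, (7-9)^2=4, (6-3)^2=9
sum(d^2) = 380.
Step 3: rho = 1 - 6*380 / (12*(12^2 - 1)) = 1 - 2280/1716 = -0.328671.
Step 4: Under H0, t = rho * sqrt((n-2)/(1-rho^2)) = -1.1005 ~ t(10).
Step 5: Two-sided p-value from the t-distribution with 10 df = 0.296904.
Step 6: alpha = 0.05. fail to reject H0.

rho = -0.3287, p = 0.296904, fail to reject H0 at alpha = 0.05.


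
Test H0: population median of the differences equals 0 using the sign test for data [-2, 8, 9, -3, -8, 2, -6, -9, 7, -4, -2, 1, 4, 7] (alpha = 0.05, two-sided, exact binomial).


Step 1: Discard zero differences. Original n = 14; n_eff = number of nonzero differences = 14.
Nonzero differences (with sign): -2, +8, +9, -3, -8, +2, -6, -9, +7, -4, -2, +1, +4, +7
Step 2: Count signs: positive = 7, negative = 7.
Step 3: Under H0: P(positive) = 0.5, so the number of positives S ~ Bin(14, 0.5).
Step 4: Two-sided exact p-value = sum of Bin(14,0.5) probabilities at or below the observed probability = 1.000000.
Step 5: alpha = 0.05. fail to reject H0.

n_eff = 14, pos = 7, neg = 7, p = 1.000000, fail to reject H0.


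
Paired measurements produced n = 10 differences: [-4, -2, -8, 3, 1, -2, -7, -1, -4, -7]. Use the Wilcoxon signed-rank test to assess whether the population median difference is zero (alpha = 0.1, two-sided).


Step 1: Drop any zero differences (none here) and take |d_i|.
|d| = [4, 2, 8, 3, 1, 2, 7, 1, 4, 7]
Step 2: Midrank |d_i| (ties get averaged ranks).
ranks: |4|->6.5, |2|->3.5, |8|->10, |3|->5, |1|->1.5, |2|->3.5, |7|->8.5, |1|->1.5, |4|->6.5, |7|->8.5
Step 3: Attach original signs; sum ranks with positive sign and with negative sign.
W+ = 5 + 1.5 = 6.5
W- = 6.5 + 3.5 + 10 + 3.5 + 8.5 + 1.5 + 6.5 + 8.5 = 48.5
(Check: W+ + W- = 55 should equal n(n+1)/2 = 55.)
Step 4: Test statistic W = min(W+, W-) = 6.5.
Step 5: Ties in |d|, so use the tie-corrected normal approximation.
        E[W] = n(n+1)/4 = 10*11/4 = 27.5.
        Tie groups: |d|=1 (t=2), |d|=2 (t=2), |d|=4 (t=2), |d|=7 (t=2); sum(t^3 - t) = 24.
        Var[W] = n(n+1)(2n+1)/24 - sum(t^3-t)/48 = 2310/24 - 24/48 = 95.75.
        z = (W - E[W]) / sqrt(Var[W]) = (6.5 - 27.5) / 9.7852 = -2.1461.
        Two-sided p = 2*Phi(z) = 0.031865.
Step 6: alpha = 0.1. reject H0.

W+ = 6.5, W- = 48.5, W = min = 6.5, p = 0.031865, reject H0.


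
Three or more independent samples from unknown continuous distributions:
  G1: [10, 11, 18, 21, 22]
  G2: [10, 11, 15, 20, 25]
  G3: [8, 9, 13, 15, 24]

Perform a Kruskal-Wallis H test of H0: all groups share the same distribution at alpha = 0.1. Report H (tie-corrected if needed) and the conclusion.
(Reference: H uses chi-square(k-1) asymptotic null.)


Step 1: Combine all N = 15 observations and assign midranks.
sorted (value, group, rank): (8,G3,1), (9,G3,2), (10,G1,3.5), (10,G2,3.5), (11,G1,5.5), (11,G2,5.5), (13,G3,7), (15,G2,8.5), (15,G3,8.5), (18,G1,10), (20,G2,11), (21,G1,12), (22,G1,13), (24,G3,14), (25,G2,15)
Step 2: Sum ranks within each group.
R_1 = 44 (n_1 = 5)
R_2 = 43.5 (n_2 = 5)
R_3 = 32.5 (n_3 = 5)
Step 3: H = 12/(N(N+1)) * sum(R_i^2/n_i) - 3(N+1)
     = 12/(15*16) * (44^2/5 + 43.5^2/5 + 32.5^2/5) - 3*16
     = 0.050000 * 976.9 - 48
     = 0.845000.
Step 4: Ties present; correction factor C = 1 - 18/(15^3 - 15) = 0.994643. Corrected H = 0.845000 / 0.994643 = 0.849551.
Step 5: Under H0, H ~ chi^2(2); p-value = 0.653917.
Step 6: alpha = 0.1. fail to reject H0.

H = 0.8496, df = 2, p = 0.653917, fail to reject H0.


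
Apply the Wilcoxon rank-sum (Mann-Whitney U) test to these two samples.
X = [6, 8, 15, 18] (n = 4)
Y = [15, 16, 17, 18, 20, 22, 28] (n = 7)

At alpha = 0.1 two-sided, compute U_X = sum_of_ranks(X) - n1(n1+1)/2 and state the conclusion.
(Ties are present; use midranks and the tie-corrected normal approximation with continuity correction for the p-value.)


Step 1: Combine and sort all 11 observations; assign midranks.
sorted (value, group): (6,X), (8,X), (15,X), (15,Y), (16,Y), (17,Y), (18,X), (18,Y), (20,Y), (22,Y), (28,Y)
ranks: 6->1, 8->2, 15->3.5, 15->3.5, 16->5, 17->6, 18->7.5, 18->7.5, 20->9, 22->10, 28->11
Step 2: Rank sum for X: R1 = 1 + 2 + 3.5 + 7.5 = 14.
Step 3: U_X = R1 - n1(n1+1)/2 = 14 - 4*5/2 = 14 - 10 = 4.
       U_Y = n1*n2 - U_X = 28 - 4 = 24.
Step 4: Ties are present, so use the tie-corrected normal approximation (with continuity correction) for the p-value.
Step 5: p-value = 0.071302; compare to alpha = 0.1. reject H0.

U_X = 4, p = 0.071302, reject H0 at alpha = 0.1.


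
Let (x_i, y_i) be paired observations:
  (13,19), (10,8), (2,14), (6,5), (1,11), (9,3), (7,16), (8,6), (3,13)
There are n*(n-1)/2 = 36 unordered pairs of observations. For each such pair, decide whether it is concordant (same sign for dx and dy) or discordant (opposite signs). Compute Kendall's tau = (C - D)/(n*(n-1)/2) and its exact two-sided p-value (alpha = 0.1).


Step 1: Enumerate the 36 unordered pairs (i,j) with i<j and classify each by sign(x_j-x_i) * sign(y_j-y_i).
  (1,2):dx=-3,dy=-11->C; (1,3):dx=-11,dy=-5->C; (1,4):dx=-7,dy=-14->C; (1,5):dx=-12,dy=-8->C
  (1,6):dx=-4,dy=-16->C; (1,7):dx=-6,dy=-3->C; (1,8):dx=-5,dy=-13->C; (1,9):dx=-10,dy=-6->C
  (2,3):dx=-8,dy=+6->D; (2,4):dx=-4,dy=-3->C; (2,5):dx=-9,dy=+3->D; (2,6):dx=-1,dy=-5->C
  (2,7):dx=-3,dy=+8->D; (2,8):dx=-2,dy=-2->C; (2,9):dx=-7,dy=+5->D; (3,4):dx=+4,dy=-9->D
  (3,5):dx=-1,dy=-3->C; (3,6):dx=+7,dy=-11->D; (3,7):dx=+5,dy=+2->C; (3,8):dx=+6,dy=-8->D
  (3,9):dx=+1,dy=-1->D; (4,5):dx=-5,dy=+6->D; (4,6):dx=+3,dy=-2->D; (4,7):dx=+1,dy=+11->C
  (4,8):dx=+2,dy=+1->C; (4,9):dx=-3,dy=+8->D; (5,6):dx=+8,dy=-8->D; (5,7):dx=+6,dy=+5->C
  (5,8):dx=+7,dy=-5->D; (5,9):dx=+2,dy=+2->C; (6,7):dx=-2,dy=+13->D; (6,8):dx=-1,dy=+3->D
  (6,9):dx=-6,dy=+10->D; (7,8):dx=+1,dy=-10->D; (7,9):dx=-4,dy=-3->C; (8,9):dx=-5,dy=+7->D
Step 2: C = 18, D = 18, total pairs = 36.
Step 3: tau = (C - D)/(n(n-1)/2) = (18 - 18)/36 = 0.000000.
Step 4: Exact two-sided p-value (enumerate n! = 362880 permutations of y under H0): p = 1.000000.
Step 5: alpha = 0.1. fail to reject H0.

tau_b = 0.0000 (C=18, D=18), p = 1.000000, fail to reject H0.


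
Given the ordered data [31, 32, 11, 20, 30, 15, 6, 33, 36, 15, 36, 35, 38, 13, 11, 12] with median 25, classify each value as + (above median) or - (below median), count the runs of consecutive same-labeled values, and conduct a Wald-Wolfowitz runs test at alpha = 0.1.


Step 1: Compute median = 25; label A = above, B = below.
Labels in order: AABBABBAABAAABBB  (n_A = 8, n_B = 8)
Step 2: Count runs R = 8.
Step 3: Under H0 (random ordering), E[R] = 2*n_A*n_B/(n_A+n_B) + 1 = 2*8*8/16 + 1 = 9.0000.
        Var[R] = 2*n_A*n_B*(2*n_A*n_B - n_A - n_B) / ((n_A+n_B)^2 * (n_A+n_B-1)) = 14336/3840 = 3.7333.
        SD[R] = 1.9322.
Step 4: Continuity-corrected z = (R + 0.5 - E[R]) / SD[R] = (8 + 0.5 - 9.0000) / 1.9322 = -0.2588.
Step 5: Two-sided p-value via normal approximation = 2*(1 - Phi(|z|)) = 0.795809.
Step 6: alpha = 0.1. fail to reject H0.

R = 8, z = -0.2588, p = 0.795809, fail to reject H0.


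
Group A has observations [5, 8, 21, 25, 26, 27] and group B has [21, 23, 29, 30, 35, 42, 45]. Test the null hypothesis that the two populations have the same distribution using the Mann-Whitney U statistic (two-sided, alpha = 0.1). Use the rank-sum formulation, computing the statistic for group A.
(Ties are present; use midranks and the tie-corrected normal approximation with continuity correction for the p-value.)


Step 1: Combine and sort all 13 observations; assign midranks.
sorted (value, group): (5,X), (8,X), (21,X), (21,Y), (23,Y), (25,X), (26,X), (27,X), (29,Y), (30,Y), (35,Y), (42,Y), (45,Y)
ranks: 5->1, 8->2, 21->3.5, 21->3.5, 23->5, 25->6, 26->7, 27->8, 29->9, 30->10, 35->11, 42->12, 45->13
Step 2: Rank sum for X: R1 = 1 + 2 + 3.5 + 6 + 7 + 8 = 27.5.
Step 3: U_X = R1 - n1(n1+1)/2 = 27.5 - 6*7/2 = 27.5 - 21 = 6.5.
       U_Y = n1*n2 - U_X = 42 - 6.5 = 35.5.
Step 4: Ties are present, so use the tie-corrected normal approximation (with continuity correction) for the p-value.
Step 5: p-value = 0.045204; compare to alpha = 0.1. reject H0.

U_X = 6.5, p = 0.045204, reject H0 at alpha = 0.1.


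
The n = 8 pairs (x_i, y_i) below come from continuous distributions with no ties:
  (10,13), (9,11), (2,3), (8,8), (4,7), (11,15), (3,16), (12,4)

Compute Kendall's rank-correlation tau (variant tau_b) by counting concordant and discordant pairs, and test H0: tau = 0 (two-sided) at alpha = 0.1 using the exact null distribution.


Step 1: Enumerate the 28 unordered pairs (i,j) with i<j and classify each by sign(x_j-x_i) * sign(y_j-y_i).
  (1,2):dx=-1,dy=-2->C; (1,3):dx=-8,dy=-10->C; (1,4):dx=-2,dy=-5->C; (1,5):dx=-6,dy=-6->C
  (1,6):dx=+1,dy=+2->C; (1,7):dx=-7,dy=+3->D; (1,8):dx=+2,dy=-9->D; (2,3):dx=-7,dy=-8->C
  (2,4):dx=-1,dy=-3->C; (2,5):dx=-5,dy=-4->C; (2,6):dx=+2,dy=+4->C; (2,7):dx=-6,dy=+5->D
  (2,8):dx=+3,dy=-7->D; (3,4):dx=+6,dy=+5->C; (3,5):dx=+2,dy=+4->C; (3,6):dx=+9,dy=+12->C
  (3,7):dx=+1,dy=+13->C; (3,8):dx=+10,dy=+1->C; (4,5):dx=-4,dy=-1->C; (4,6):dx=+3,dy=+7->C
  (4,7):dx=-5,dy=+8->D; (4,8):dx=+4,dy=-4->D; (5,6):dx=+7,dy=+8->C; (5,7):dx=-1,dy=+9->D
  (5,8):dx=+8,dy=-3->D; (6,7):dx=-8,dy=+1->D; (6,8):dx=+1,dy=-11->D; (7,8):dx=+9,dy=-12->D
Step 2: C = 17, D = 11, total pairs = 28.
Step 3: tau = (C - D)/(n(n-1)/2) = (17 - 11)/28 = 0.214286.
Step 4: Exact two-sided p-value (enumerate n! = 40320 permutations of y under H0): p = 0.548413.
Step 5: alpha = 0.1. fail to reject H0.

tau_b = 0.2143 (C=17, D=11), p = 0.548413, fail to reject H0.


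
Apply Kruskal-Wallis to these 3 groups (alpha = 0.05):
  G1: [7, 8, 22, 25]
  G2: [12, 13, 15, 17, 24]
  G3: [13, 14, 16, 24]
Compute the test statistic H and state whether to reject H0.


Step 1: Combine all N = 13 observations and assign midranks.
sorted (value, group, rank): (7,G1,1), (8,G1,2), (12,G2,3), (13,G2,4.5), (13,G3,4.5), (14,G3,6), (15,G2,7), (16,G3,8), (17,G2,9), (22,G1,10), (24,G2,11.5), (24,G3,11.5), (25,G1,13)
Step 2: Sum ranks within each group.
R_1 = 26 (n_1 = 4)
R_2 = 35 (n_2 = 5)
R_3 = 30 (n_3 = 4)
Step 3: H = 12/(N(N+1)) * sum(R_i^2/n_i) - 3(N+1)
     = 12/(13*14) * (26^2/4 + 35^2/5 + 30^2/4) - 3*14
     = 0.065934 * 639 - 42
     = 0.131868.
Step 4: Ties present; correction factor C = 1 - 12/(13^3 - 13) = 0.994505. Corrected H = 0.131868 / 0.994505 = 0.132597.
Step 5: Under H0, H ~ chi^2(2); p-value = 0.935852.
Step 6: alpha = 0.05. fail to reject H0.

H = 0.1326, df = 2, p = 0.935852, fail to reject H0.


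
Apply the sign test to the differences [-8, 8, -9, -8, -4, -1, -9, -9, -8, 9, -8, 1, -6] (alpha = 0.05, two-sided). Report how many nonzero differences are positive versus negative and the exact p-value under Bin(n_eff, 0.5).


Step 1: Discard zero differences. Original n = 13; n_eff = number of nonzero differences = 13.
Nonzero differences (with sign): -8, +8, -9, -8, -4, -1, -9, -9, -8, +9, -8, +1, -6
Step 2: Count signs: positive = 3, negative = 10.
Step 3: Under H0: P(positive) = 0.5, so the number of positives S ~ Bin(13, 0.5).
Step 4: Two-sided exact p-value = sum of Bin(13,0.5) probabilities at or below the observed probability = 0.092285.
Step 5: alpha = 0.05. fail to reject H0.

n_eff = 13, pos = 3, neg = 10, p = 0.092285, fail to reject H0.


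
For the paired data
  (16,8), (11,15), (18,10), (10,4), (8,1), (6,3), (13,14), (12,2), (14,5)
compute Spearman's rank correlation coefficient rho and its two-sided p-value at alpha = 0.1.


Step 1: Rank x and y separately (midranks; no ties here).
rank(x): 16->8, 11->4, 18->9, 10->3, 8->2, 6->1, 13->6, 12->5, 14->7
rank(y): 8->6, 15->9, 10->7, 4->4, 1->1, 3->3, 14->8, 2->2, 5->5
Step 2: d_i = R_x(i) - R_y(i); compute d_i^2.
  (8-6)^2=4, (4-9)^2=25, (9-7)^2=4, (3-4)^2=1, (2-1)^2=1, (1-3)^2=4, (6-8)^2=4, (5-2)^2=9, (7-5)^2=4
sum(d^2) = 56.
Step 3: rho = 1 - 6*56 / (9*(9^2 - 1)) = 1 - 336/720 = 0.533333.
Step 4: Under H0, t = rho * sqrt((n-2)/(1-rho^2)) = 1.6681 ~ t(7).
Step 5: Two-sided p-value from the t-distribution with 7 df = 0.139227.
Step 6: alpha = 0.1. fail to reject H0.

rho = 0.5333, p = 0.139227, fail to reject H0 at alpha = 0.1.


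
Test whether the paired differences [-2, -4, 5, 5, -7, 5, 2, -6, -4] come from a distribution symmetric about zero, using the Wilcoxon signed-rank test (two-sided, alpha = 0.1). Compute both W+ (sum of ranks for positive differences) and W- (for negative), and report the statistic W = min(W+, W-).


Step 1: Drop any zero differences (none here) and take |d_i|.
|d| = [2, 4, 5, 5, 7, 5, 2, 6, 4]
Step 2: Midrank |d_i| (ties get averaged ranks).
ranks: |2|->1.5, |4|->3.5, |5|->6, |5|->6, |7|->9, |5|->6, |2|->1.5, |6|->8, |4|->3.5
Step 3: Attach original signs; sum ranks with positive sign and with negative sign.
W+ = 6 + 6 + 6 + 1.5 = 19.5
W- = 1.5 + 3.5 + 9 + 8 + 3.5 = 25.5
(Check: W+ + W- = 45 should equal n(n+1)/2 = 45.)
Step 4: Test statistic W = min(W+, W-) = 19.5.
Step 5: Ties in |d|, so use the tie-corrected normal approximation.
        E[W] = n(n+1)/4 = 9*10/4 = 22.5.
        Tie groups: |d|=2 (t=2), |d|=4 (t=2), |d|=5 (t=3); sum(t^3 - t) = 36.
        Var[W] = n(n+1)(2n+1)/24 - sum(t^3-t)/48 = 1710/24 - 36/48 = 70.5.
        z = (W - E[W]) / sqrt(Var[W]) = (19.5 - 22.5) / 8.3964 = -0.3573.
        Two-sided p = 2*Phi(z) = 0.720871.
Step 6: alpha = 0.1. fail to reject H0.

W+ = 19.5, W- = 25.5, W = min = 19.5, p = 0.720871, fail to reject H0.


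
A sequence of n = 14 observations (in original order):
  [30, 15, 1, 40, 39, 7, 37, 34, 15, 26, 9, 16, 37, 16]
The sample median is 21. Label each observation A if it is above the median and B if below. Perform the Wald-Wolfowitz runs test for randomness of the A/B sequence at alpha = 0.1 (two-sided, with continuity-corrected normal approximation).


Step 1: Compute median = 21; label A = above, B = below.
Labels in order: ABBAABAABABBAB  (n_A = 7, n_B = 7)
Step 2: Count runs R = 10.
Step 3: Under H0 (random ordering), E[R] = 2*n_A*n_B/(n_A+n_B) + 1 = 2*7*7/14 + 1 = 8.0000.
        Var[R] = 2*n_A*n_B*(2*n_A*n_B - n_A - n_B) / ((n_A+n_B)^2 * (n_A+n_B-1)) = 8232/2548 = 3.2308.
        SD[R] = 1.7974.
Step 4: Continuity-corrected z = (R - 0.5 - E[R]) / SD[R] = (10 - 0.5 - 8.0000) / 1.7974 = 0.8345.
Step 5: Two-sided p-value via normal approximation = 2*(1 - Phi(|z|)) = 0.403986.
Step 6: alpha = 0.1. fail to reject H0.

R = 10, z = 0.8345, p = 0.403986, fail to reject H0.


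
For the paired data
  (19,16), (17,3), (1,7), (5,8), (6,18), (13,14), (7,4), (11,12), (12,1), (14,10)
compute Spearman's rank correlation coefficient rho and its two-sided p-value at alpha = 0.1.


Step 1: Rank x and y separately (midranks; no ties here).
rank(x): 19->10, 17->9, 1->1, 5->2, 6->3, 13->7, 7->4, 11->5, 12->6, 14->8
rank(y): 16->9, 3->2, 7->4, 8->5, 18->10, 14->8, 4->3, 12->7, 1->1, 10->6
Step 2: d_i = R_x(i) - R_y(i); compute d_i^2.
  (10-9)^2=1, (9-2)^2=49, (1-4)^2=9, (2-5)^2=9, (3-10)^2=49, (7-8)^2=1, (4-3)^2=1, (5-7)^2=4, (6-1)^2=25, (8-6)^2=4
sum(d^2) = 152.
Step 3: rho = 1 - 6*152 / (10*(10^2 - 1)) = 1 - 912/990 = 0.078788.
Step 4: Under H0, t = rho * sqrt((n-2)/(1-rho^2)) = 0.2235 ~ t(8).
Step 5: Two-sided p-value from the t-distribution with 8 df = 0.828717.
Step 6: alpha = 0.1. fail to reject H0.

rho = 0.0788, p = 0.828717, fail to reject H0 at alpha = 0.1.


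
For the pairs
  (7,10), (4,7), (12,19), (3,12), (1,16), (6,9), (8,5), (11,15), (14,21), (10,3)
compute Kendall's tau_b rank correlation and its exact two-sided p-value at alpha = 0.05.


Step 1: Enumerate the 45 unordered pairs (i,j) with i<j and classify each by sign(x_j-x_i) * sign(y_j-y_i).
  (1,2):dx=-3,dy=-3->C; (1,3):dx=+5,dy=+9->C; (1,4):dx=-4,dy=+2->D; (1,5):dx=-6,dy=+6->D
  (1,6):dx=-1,dy=-1->C; (1,7):dx=+1,dy=-5->D; (1,8):dx=+4,dy=+5->C; (1,9):dx=+7,dy=+11->C
  (1,10):dx=+3,dy=-7->D; (2,3):dx=+8,dy=+12->C; (2,4):dx=-1,dy=+5->D; (2,5):dx=-3,dy=+9->D
  (2,6):dx=+2,dy=+2->C; (2,7):dx=+4,dy=-2->D; (2,8):dx=+7,dy=+8->C; (2,9):dx=+10,dy=+14->C
  (2,10):dx=+6,dy=-4->D; (3,4):dx=-9,dy=-7->C; (3,5):dx=-11,dy=-3->C; (3,6):dx=-6,dy=-10->C
  (3,7):dx=-4,dy=-14->C; (3,8):dx=-1,dy=-4->C; (3,9):dx=+2,dy=+2->C; (3,10):dx=-2,dy=-16->C
  (4,5):dx=-2,dy=+4->D; (4,6):dx=+3,dy=-3->D; (4,7):dx=+5,dy=-7->D; (4,8):dx=+8,dy=+3->C
  (4,9):dx=+11,dy=+9->C; (4,10):dx=+7,dy=-9->D; (5,6):dx=+5,dy=-7->D; (5,7):dx=+7,dy=-11->D
  (5,8):dx=+10,dy=-1->D; (5,9):dx=+13,dy=+5->C; (5,10):dx=+9,dy=-13->D; (6,7):dx=+2,dy=-4->D
  (6,8):dx=+5,dy=+6->C; (6,9):dx=+8,dy=+12->C; (6,10):dx=+4,dy=-6->D; (7,8):dx=+3,dy=+10->C
  (7,9):dx=+6,dy=+16->C; (7,10):dx=+2,dy=-2->D; (8,9):dx=+3,dy=+6->C; (8,10):dx=-1,dy=-12->C
  (9,10):dx=-4,dy=-18->C
Step 2: C = 26, D = 19, total pairs = 45.
Step 3: tau = (C - D)/(n(n-1)/2) = (26 - 19)/45 = 0.155556.
Step 4: Exact two-sided p-value (enumerate n! = 3628800 permutations of y under H0): p = 0.600654.
Step 5: alpha = 0.05. fail to reject H0.

tau_b = 0.1556 (C=26, D=19), p = 0.600654, fail to reject H0.


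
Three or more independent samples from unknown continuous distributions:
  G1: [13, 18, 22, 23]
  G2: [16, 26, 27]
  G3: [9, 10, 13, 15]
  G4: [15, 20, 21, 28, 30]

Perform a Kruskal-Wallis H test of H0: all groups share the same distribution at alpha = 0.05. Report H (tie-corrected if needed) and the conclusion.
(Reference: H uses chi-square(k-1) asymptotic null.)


Step 1: Combine all N = 16 observations and assign midranks.
sorted (value, group, rank): (9,G3,1), (10,G3,2), (13,G1,3.5), (13,G3,3.5), (15,G3,5.5), (15,G4,5.5), (16,G2,7), (18,G1,8), (20,G4,9), (21,G4,10), (22,G1,11), (23,G1,12), (26,G2,13), (27,G2,14), (28,G4,15), (30,G4,16)
Step 2: Sum ranks within each group.
R_1 = 34.5 (n_1 = 4)
R_2 = 34 (n_2 = 3)
R_3 = 12 (n_3 = 4)
R_4 = 55.5 (n_4 = 5)
Step 3: H = 12/(N(N+1)) * sum(R_i^2/n_i) - 3(N+1)
     = 12/(16*17) * (34.5^2/4 + 34^2/3 + 12^2/4 + 55.5^2/5) - 3*17
     = 0.044118 * 1334.95 - 51
     = 7.894669.
Step 4: Ties present; correction factor C = 1 - 12/(16^3 - 16) = 0.997059. Corrected H = 7.894669 / 0.997059 = 7.917957.
Step 5: Under H0, H ~ chi^2(3); p-value = 0.047738.
Step 6: alpha = 0.05. reject H0.

H = 7.9180, df = 3, p = 0.047738, reject H0.


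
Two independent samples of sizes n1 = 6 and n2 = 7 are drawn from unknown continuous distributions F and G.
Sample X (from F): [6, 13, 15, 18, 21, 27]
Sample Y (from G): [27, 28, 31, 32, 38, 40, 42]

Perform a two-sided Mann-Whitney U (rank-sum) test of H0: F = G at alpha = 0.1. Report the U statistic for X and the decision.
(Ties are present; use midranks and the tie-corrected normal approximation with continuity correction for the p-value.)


Step 1: Combine and sort all 13 observations; assign midranks.
sorted (value, group): (6,X), (13,X), (15,X), (18,X), (21,X), (27,X), (27,Y), (28,Y), (31,Y), (32,Y), (38,Y), (40,Y), (42,Y)
ranks: 6->1, 13->2, 15->3, 18->4, 21->5, 27->6.5, 27->6.5, 28->8, 31->9, 32->10, 38->11, 40->12, 42->13
Step 2: Rank sum for X: R1 = 1 + 2 + 3 + 4 + 5 + 6.5 = 21.5.
Step 3: U_X = R1 - n1(n1+1)/2 = 21.5 - 6*7/2 = 21.5 - 21 = 0.5.
       U_Y = n1*n2 - U_X = 42 - 0.5 = 41.5.
Step 4: Ties are present, so use the tie-corrected normal approximation (with continuity correction) for the p-value.
Step 5: p-value = 0.004222; compare to alpha = 0.1. reject H0.

U_X = 0.5, p = 0.004222, reject H0 at alpha = 0.1.


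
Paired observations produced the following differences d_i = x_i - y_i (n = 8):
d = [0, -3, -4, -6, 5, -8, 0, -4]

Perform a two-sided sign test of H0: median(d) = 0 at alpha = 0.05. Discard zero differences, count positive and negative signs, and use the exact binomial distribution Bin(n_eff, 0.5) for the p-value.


Step 1: Discard zero differences. Original n = 8; n_eff = number of nonzero differences = 6.
Nonzero differences (with sign): -3, -4, -6, +5, -8, -4
Step 2: Count signs: positive = 1, negative = 5.
Step 3: Under H0: P(positive) = 0.5, so the number of positives S ~ Bin(6, 0.5).
Step 4: Two-sided exact p-value = sum of Bin(6,0.5) probabilities at or below the observed probability = 0.218750.
Step 5: alpha = 0.05. fail to reject H0.

n_eff = 6, pos = 1, neg = 5, p = 0.218750, fail to reject H0.
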